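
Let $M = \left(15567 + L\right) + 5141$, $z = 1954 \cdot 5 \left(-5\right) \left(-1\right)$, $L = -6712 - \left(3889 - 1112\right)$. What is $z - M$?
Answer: $37631$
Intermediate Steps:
$L = -9489$ ($L = -6712 - 2777 = -9489$)
$z = 48850$ ($z = 1954 \left(\left(-25\right) \left(-1\right)\right) = 1954 \cdot 25 = 48850$)
$M = 11219$ ($M = \left(15567 - 9489\right) + 5141 = 6078 + 5141 = 11219$)
$z - M = 48850 - 11219 = 37631$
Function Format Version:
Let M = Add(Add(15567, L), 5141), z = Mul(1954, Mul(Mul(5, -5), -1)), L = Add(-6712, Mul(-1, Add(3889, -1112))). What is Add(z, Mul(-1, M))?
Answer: 37631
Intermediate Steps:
L = -9489 (L = Add(-6712, Mul(-1, 2777)) = Add(-6712, -2777) = -9489)
z = 48850 (z = Mul(1954, Mul(-25, -1)) = Mul(1954, 25) = 48850)
M = 11219 (M = Add(Add(15567, -9489), 5141) = Add(6078, 5141) = 11219)
Add(z, Mul(-1, M)) = Add(48850, Mul(-1, 11219)) = Add(48850, -11219) = 37631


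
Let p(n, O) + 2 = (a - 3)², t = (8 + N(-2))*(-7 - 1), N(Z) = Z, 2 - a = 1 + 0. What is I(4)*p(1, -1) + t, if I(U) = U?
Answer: -40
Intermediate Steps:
a = 1 (a = 2 - (1 + 0) = 2 - 1*1 = 2 - 1 = 1)
t = -48 (t = (8 - 2)*(-7 - 1) = 6*(-8) = -48)
p(n, O) = 2 (p(n, O) = -2 + (1 - 3)² = -2 + (-2)² = -2 + 4 = 2)
I(4)*p(1, -1) + t = 4*2 - 48 = 8 - 48 = -40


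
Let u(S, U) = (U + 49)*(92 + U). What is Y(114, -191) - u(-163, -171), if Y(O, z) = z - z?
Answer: -9638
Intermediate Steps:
Y(O, z) = 0
u(S, U) = (49 + U)*(92 + U)
Y(114, -191) - u(-163, -171) = 0 - (4508 + (-171)² + 141*(-171)) = 0 - (4508 + 29241 - 24111) = 0 - 1*9638 = 0 - 9638 = -9638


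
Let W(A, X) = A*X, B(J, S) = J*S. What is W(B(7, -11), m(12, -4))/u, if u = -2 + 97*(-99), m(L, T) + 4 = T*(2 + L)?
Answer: -924/1921 ≈ -0.48100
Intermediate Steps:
m(L, T) = -4 + T*(2 + L)
u = -9605 (u = -2 - 9603 = -9605)
W(B(7, -11), m(12, -4))/u = ((7*(-11))*(-4 + 2*(-4) + 12*(-4)))/(-9605) = -77*(-4 - 8 - 48)*(-1/9605) = -77*(-60)*(-1/9605) = 4620*(-1/9605) = -924/1921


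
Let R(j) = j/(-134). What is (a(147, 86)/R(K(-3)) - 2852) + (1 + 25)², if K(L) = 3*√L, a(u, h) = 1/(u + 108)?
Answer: -2176 + 134*I*√3/2295 ≈ -2176.0 + 0.10113*I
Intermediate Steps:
a(u, h) = 1/(108 + u)
R(j) = -j/134 (R(j) = j*(-1/134) = -j/134)
(a(147, 86)/R(K(-3)) - 2852) + (1 + 25)² = (1/((108 + 147)*((-3*√(-3)/134))) - 2852) + (1 + 25)² = (1/(255*((-3*I*√3/134))) - 2852) + 26² = (1/(255*((-3*I*√3/134))) - 2852) + 676 = ((134*I*√3/9)/255 - 2852) + 676 = (134*I*√3/2295 - 2852) + 676 = (-2852 + 134*I*√3/2295) + 676 = -2176 + 134*I*√3/2295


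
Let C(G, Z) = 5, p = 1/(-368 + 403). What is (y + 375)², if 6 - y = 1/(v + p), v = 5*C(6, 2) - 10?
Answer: 40148537641/276676 ≈ 1.4511e+5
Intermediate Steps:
p = 1/35 ≈ 0.028571
v = 15 (v = 5*5 - 10 = 25 - 10 = 15)
y = 3121/526 (y = 6 - 1/(15 + 1/35) = 6 - 1/526/35 = 6 - 1*35/526 = 6 - 35/526 = 3121/526 ≈ 5.9335)
(y + 375)² = (3121/526 + 375)² = (200371/526)² = 40148537641/276676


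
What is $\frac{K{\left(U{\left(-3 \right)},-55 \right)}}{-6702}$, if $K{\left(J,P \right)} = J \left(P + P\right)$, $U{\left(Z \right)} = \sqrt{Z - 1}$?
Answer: $\frac{110 i}{3351} \approx 0.032826 i$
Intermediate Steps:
$U{\left(Z \right)} = \sqrt{-1 + Z}$
$K{\left(J,P \right)} = 2 J P$ ($K{\left(J,P \right)} = J 2 P = 2 J P$)
$\frac{K{\left(U{\left(-3 \right)},-55 \right)}}{-6702} = \frac{2 \sqrt{-1 - 3} \left(-55\right)}{-6702} = 2 \sqrt{-4} \left(-55\right) \left(- \frac{1}{6702}\right) = 2 \cdot 2 i \left(-55\right) \left(- \frac{1}{6702}\right) = - 220 i \left(- \frac{1}{6702}\right) = \frac{110 i}{3351}$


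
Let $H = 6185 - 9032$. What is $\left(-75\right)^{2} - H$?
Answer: $8472$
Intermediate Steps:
$H = -2847$
$\left(-75\right)^{2} - H = \left(-75\right)^{2} - -2847 = 5625 + 2847 = 8472$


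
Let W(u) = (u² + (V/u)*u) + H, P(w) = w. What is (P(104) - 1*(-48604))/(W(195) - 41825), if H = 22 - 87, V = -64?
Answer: -48708/3929 ≈ -12.397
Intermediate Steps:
H = -65
W(u) = -129 + u² (W(u) = (u² + (-64/u)*u) - 65 = (u² - 64) - 65 = (-64 + u²) - 65 = -129 + u²)
(P(104) - 1*(-48604))/(W(195) - 41825) = (104 - 1*(-48604))/((-129 + 195²) - 41825) = (104 + 48604)/((-129 + 38025) - 41825) = 48708/(37896 - 41825) = 48708/(-3929) = 48708*(-1/3929) = -48708/3929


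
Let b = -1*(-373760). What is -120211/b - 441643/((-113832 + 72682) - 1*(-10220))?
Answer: 3227007229/231207936 ≈ 13.957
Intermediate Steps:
b = 373760
-120211/b - 441643/((-113832 + 72682) - 1*(-10220)) = -120211/373760 - 441643/((-113832 + 72682) - 1*(-10220)) = -120211*1/373760 - 441643/(-41150 + 10220) = -120211/373760 - 441643/(-30930) = -120211/373760 - 441643*(-1/30930) = -120211/373760 + 441643/30930 = 3227007229/231207936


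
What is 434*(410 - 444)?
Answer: -14756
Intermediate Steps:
434*(410 - 444) = 434*(-34) = -14756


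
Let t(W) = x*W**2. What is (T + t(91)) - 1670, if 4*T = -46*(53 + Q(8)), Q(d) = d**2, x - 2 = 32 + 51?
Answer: 1401739/2 ≈ 7.0087e+5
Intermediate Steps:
x = 85 (x = 2 + (32 + 51) = 2 + 83 = 85)
t(W) = 85*W**2
T = -2691/2 (T = (-46*(53 + 8**2))/4 = (-46*(53 + 64))/4 = (-46*117)/4 = (1/4)*(-5382) = -2691/2 ≈ -1345.5)
(T + t(91)) - 1670 = (-2691/2 + 85*91**2) - 1670 = (-2691/2 + 85*8281) - 1670 = (-2691/2 + 703885) - 1670 = 1405079/2 - 1670 = 1401739/2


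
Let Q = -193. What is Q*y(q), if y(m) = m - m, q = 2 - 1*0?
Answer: 0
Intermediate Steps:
q = 2 (q = 2 + 0 = 2)
y(m) = 0
Q*y(q) = -193*0 = 0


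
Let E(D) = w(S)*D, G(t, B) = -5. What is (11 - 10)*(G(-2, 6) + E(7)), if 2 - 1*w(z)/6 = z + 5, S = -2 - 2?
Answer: 37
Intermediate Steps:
S = -4
w(z) = -18 - 6*z (w(z) = 12 - 6*(z + 5) = 12 - 6*(5 + z) = 12 + (-30 - 6*z) = -18 - 6*z)
E(D) = 6*D (E(D) = (-18 - 6*(-4))*D = (-18 + 24)*D = 6*D)
(11 - 10)*(G(-2, 6) + E(7)) = (11 - 10)*(-5 + 6*7) = 1*(-5 + 42) = 1*37 = 37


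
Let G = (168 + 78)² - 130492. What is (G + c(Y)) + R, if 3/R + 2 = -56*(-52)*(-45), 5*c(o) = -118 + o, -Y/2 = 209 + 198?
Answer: -45971106119/655210 ≈ -70162.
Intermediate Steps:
Y = -814 (Y = -2*(209 + 198) = -2*407 = -814)
c(o) = -118/5 + o/5 (c(o) = (-118 + o)/5 = -118/5 + o/5)
R = -3/131042 (R = 3/(-2 - 56*(-52)*(-45)) = 3/(-2 + 2912*(-45)) = 3/(-2 - 131040) = 3/(-131042) = 3*(-1/131042) = -3/131042 ≈ -2.2893e-5)
G = -69976 (G = 246² - 130492 = 60516 - 130492 = -69976)
(G + c(Y)) + R = (-69976 + (-118/5 + (⅕)*(-814))) - 3/131042 = (-69976 + (-118/5 - 814/5)) - 3/131042 = (-69976 - 932/5) - 3/131042 = -350812/5 - 3/131042 = -45971106119/655210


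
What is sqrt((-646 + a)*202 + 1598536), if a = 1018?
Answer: 4*sqrt(104605) ≈ 1293.7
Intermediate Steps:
sqrt((-646 + a)*202 + 1598536) = sqrt((-646 + 1018)*202 + 1598536) = sqrt(372*202 + 1598536) = sqrt(75144 + 1598536) = sqrt(1673680) = 4*sqrt(104605)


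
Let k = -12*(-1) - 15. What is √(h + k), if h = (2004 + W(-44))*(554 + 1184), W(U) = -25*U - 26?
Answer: √5349561 ≈ 2312.9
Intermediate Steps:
W(U) = -26 - 25*U
k = -3 (k = 12 - 15 = -3)
h = 5349564 (h = (2004 + (-26 - 25*(-44)))*(554 + 1184) = (2004 + (-26 + 1100))*1738 = (2004 + 1074)*1738 = 3078*1738 = 5349564)
√(h + k) = √(5349564 - 3) = √5349561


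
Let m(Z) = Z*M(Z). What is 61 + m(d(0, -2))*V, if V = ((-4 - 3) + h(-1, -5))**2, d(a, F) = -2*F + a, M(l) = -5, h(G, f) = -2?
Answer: -1559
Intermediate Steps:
d(a, F) = a - 2*F
m(Z) = -5*Z (m(Z) = Z*(-5) = -5*Z)
V = 81 (V = ((-4 - 3) - 2)**2 = (-7 - 2)**2 = (-9)**2 = 81)
61 + m(d(0, -2))*V = 61 - 5*(0 - 2*(-2))*81 = 61 - 5*(0 + 4)*81 = 61 - 5*4*81 = 61 - 20*81 = 61 - 1620 = -1559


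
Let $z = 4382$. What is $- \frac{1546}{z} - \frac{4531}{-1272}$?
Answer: $\frac{8944165}{2786952} \approx 3.2093$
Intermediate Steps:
$- \frac{1546}{z} - \frac{4531}{-1272} = - \frac{1546}{4382} - \frac{4531}{-1272} = \left(-1546\right) \frac{1}{4382} - - \frac{4531}{1272} = - \frac{773}{2191} + \frac{4531}{1272} = \frac{8944165}{2786952}$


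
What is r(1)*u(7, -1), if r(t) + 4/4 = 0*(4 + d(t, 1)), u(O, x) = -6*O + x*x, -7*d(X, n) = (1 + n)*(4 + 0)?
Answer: 41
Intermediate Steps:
d(X, n) = -4/7 - 4*n/7 (d(X, n) = -(1 + n)*(4 + 0)/7 = -(1 + n)*4/7 = -(4 + 4*n)/7 = -4/7 - 4*n/7)
u(O, x) = x² - 6*O (u(O, x) = -6*O + x² = x² - 6*O)
r(t) = -1 (r(t) = -1 + 0*(4 + (-4/7 - 4/7*1)) = -1 + 0*(4 + (-4/7 - 4/7)) = -1 + 0*(4 - 8/7) = -1 + 0*(20/7) = -1 + 0 = -1)
r(1)*u(7, -1) = -((-1)² - 6*7) = -(1 - 42) = -1*(-41) = 41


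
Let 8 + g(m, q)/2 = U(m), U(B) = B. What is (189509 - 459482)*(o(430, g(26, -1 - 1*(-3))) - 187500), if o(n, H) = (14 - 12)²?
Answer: 50618857608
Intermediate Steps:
g(m, q) = -16 + 2*m
o(n, H) = 4 (o(n, H) = 2² = 4)
(189509 - 459482)*(o(430, g(26, -1 - 1*(-3))) - 187500) = (189509 - 459482)*(4 - 187500) = -269973*(-187496) = 50618857608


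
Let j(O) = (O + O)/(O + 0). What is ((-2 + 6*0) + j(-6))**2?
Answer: 0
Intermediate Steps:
j(O) = 2 (j(O) = (2*O)/O = 2)
((-2 + 6*0) + j(-6))**2 = ((-2 + 6*0) + 2)**2 = ((-2 + 0) + 2)**2 = (-2 + 2)**2 = 0**2 = 0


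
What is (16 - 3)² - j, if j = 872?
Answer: -703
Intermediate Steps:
(16 - 3)² - j = (16 - 3)² - 1*872 = 13² - 872 = 169 - 872 = -703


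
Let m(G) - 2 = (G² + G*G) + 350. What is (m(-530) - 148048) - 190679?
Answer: 223425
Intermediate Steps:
m(G) = 352 + 2*G² (m(G) = 2 + ((G² + G*G) + 350) = 2 + ((G² + G²) + 350) = 2 + (2*G² + 350) = 2 + (350 + 2*G²) = 352 + 2*G²)
(m(-530) - 148048) - 190679 = ((352 + 2*(-530)²) - 148048) - 190679 = ((352 + 2*280900) - 148048) - 190679 = ((352 + 561800) - 148048) - 190679 = (562152 - 148048) - 190679 = 414104 - 190679 = 223425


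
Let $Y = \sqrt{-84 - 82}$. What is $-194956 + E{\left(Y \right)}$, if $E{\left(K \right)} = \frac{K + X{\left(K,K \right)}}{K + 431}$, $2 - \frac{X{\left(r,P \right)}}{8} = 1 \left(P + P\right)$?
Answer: $\frac{- 194971 \sqrt{166} + 84026020 i}{\sqrt{166} - 431 i} \approx -1.9496 \cdot 10^{5} - 0.44911 i$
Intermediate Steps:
$X{\left(r,P \right)} = 16 - 16 P$ ($X{\left(r,P \right)} = 16 - 8 \cdot 1 \left(P + P\right) = 16 - 8 \cdot 1 \cdot 2 P = 16 - 8 \cdot 2 P = 16 - 16 P$)
$Y = i \sqrt{166}$ ($Y = \sqrt{-166} = i \sqrt{166} \approx 12.884 i$)
$E{\left(K \right)} = \frac{16 - 15 K}{431 + K}$ ($E{\left(K \right)} = \frac{K - \left(-16 + 16 K\right)}{K + 431} = \frac{16 - 15 K}{431 + K}$)
$-194956 + E{\left(Y \right)} = -194956 + \frac{16 - 15 i \sqrt{166}}{431 + i \sqrt{166}}$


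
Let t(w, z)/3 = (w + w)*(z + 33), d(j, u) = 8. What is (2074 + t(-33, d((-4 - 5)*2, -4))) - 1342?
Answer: -7386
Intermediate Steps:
t(w, z) = 6*w*(33 + z) (t(w, z) = 3*((w + w)*(z + 33)) = 3*((2*w)*(33 + z)) = 3*(2*w*(33 + z)) = 6*w*(33 + z))
(2074 + t(-33, d((-4 - 5)*2, -4))) - 1342 = (2074 + 6*(-33)*(33 + 8)) - 1342 = (2074 + 6*(-33)*41) - 1342 = (2074 - 8118) - 1342 = -6044 - 1342 = -7386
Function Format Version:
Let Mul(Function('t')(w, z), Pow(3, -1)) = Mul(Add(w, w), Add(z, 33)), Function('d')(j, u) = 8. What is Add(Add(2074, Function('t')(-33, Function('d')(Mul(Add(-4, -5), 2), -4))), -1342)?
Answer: -7386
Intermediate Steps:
Function('t')(w, z) = Mul(6, w, Add(33, z)) (Function('t')(w, z) = Mul(3, Mul(Add(w, w), Add(z, 33))) = Mul(3, Mul(Mul(2, w), Add(33, z))) = Mul(3, Mul(2, w, Add(33, z))) = Mul(6, w, Add(33, z)))
Add(Add(2074, Function('t')(-33, Function('d')(Mul(Add(-4, -5), 2), -4))), -1342) = Add(Add(2074, Mul(6, -33, Add(33, 8))), -1342) = Add(Add(2074, Mul(6, -33, 41)), -1342) = Add(Add(2074, -8118), -1342) = Add(-6044, -1342) = -7386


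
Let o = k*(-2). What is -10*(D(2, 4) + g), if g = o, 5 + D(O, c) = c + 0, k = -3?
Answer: -50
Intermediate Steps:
D(O, c) = -5 + c (D(O, c) = -5 + (c + 0) = -5 + c)
o = 6 (o = -3*(-2) = 6)
g = 6
-10*(D(2, 4) + g) = -10*((-5 + 4) + 6) = -10*(-1 + 6) = -10*5 = -50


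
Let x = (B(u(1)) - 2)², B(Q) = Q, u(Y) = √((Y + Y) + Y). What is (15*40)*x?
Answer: 4200 - 2400*√3 ≈ 43.078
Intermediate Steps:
u(Y) = √3*√Y (u(Y) = √(2*Y + Y) = √(3*Y) = √3*√Y)
x = (-2 + √3)² (x = (√3*√1 - 2)² = (√3*1 - 2)² = (√3 - 2)² = (-2 + √3)² ≈ 0.071797)
(15*40)*x = (15*40)*(2 - √3)² = 600*(2 - √3)²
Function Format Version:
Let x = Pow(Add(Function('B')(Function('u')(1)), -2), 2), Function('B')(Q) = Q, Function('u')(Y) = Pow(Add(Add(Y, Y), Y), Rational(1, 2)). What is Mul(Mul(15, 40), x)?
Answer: Add(4200, Mul(-2400, Pow(3, Rational(1, 2)))) ≈ 43.078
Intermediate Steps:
Function('u')(Y) = Mul(Pow(3, Rational(1, 2)), Pow(Y, Rational(1, 2))) (Function('u')(Y) = Pow(Add(Mul(2, Y), Y), Rational(1, 2)) = Pow(Mul(3, Y), Rational(1, 2)) = Mul(Pow(3, Rational(1, 2)), Pow(Y, Rational(1, 2))))
x = Pow(Add(-2, Pow(3, Rational(1, 2))), 2) (x = Pow(Add(Mul(Pow(3, Rational(1, 2)), Pow(1, Rational(1, 2))), -2), 2) = Pow(Add(Mul(Pow(3, Rational(1, 2)), 1), -2), 2) = Pow(Add(Pow(3, Rational(1, 2)), -2), 2) = Pow(Add(-2, Pow(3, Rational(1, 2))), 2) ≈ 0.071797)
Mul(Mul(15, 40), x) = Mul(Mul(15, 40), Pow(Add(2, Mul(-1, Pow(3, Rational(1, 2)))), 2)) = Mul(600, Pow(Add(2, Mul(-1, Pow(3, Rational(1, 2)))), 2))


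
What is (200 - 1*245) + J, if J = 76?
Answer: 31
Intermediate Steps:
(200 - 1*245) + J = (200 - 1*245) + 76 = (200 - 245) + 76 = -45 + 76 = 31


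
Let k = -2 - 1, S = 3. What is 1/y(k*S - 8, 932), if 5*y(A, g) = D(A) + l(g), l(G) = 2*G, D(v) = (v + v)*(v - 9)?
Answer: 5/2748 ≈ 0.0018195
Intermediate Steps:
D(v) = 2*v*(-9 + v) (D(v) = (2*v)*(-9 + v) = 2*v*(-9 + v))
k = -3
y(A, g) = 2*g/5 + 2*A*(-9 + A)/5 (y(A, g) = (2*A*(-9 + A) + 2*g)/5 = (2*g + 2*A*(-9 + A))/5 = 2*g/5 + 2*A*(-9 + A)/5)
1/y(k*S - 8, 932) = 1/((⅖)*932 + 2*(-3*3 - 8)*(-9 + (-3*3 - 8))/5) = 1/(1864/5 + 2*(-9 - 8)*(-9 + (-9 - 8))/5) = 1/(1864/5 + (⅖)*(-17)*(-9 - 17)) = 1/(1864/5 + (⅖)*(-17)*(-26)) = 1/(1864/5 + 884/5) = 1/(2748/5) = 5/2748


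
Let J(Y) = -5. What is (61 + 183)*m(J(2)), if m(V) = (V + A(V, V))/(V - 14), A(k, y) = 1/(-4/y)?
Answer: 915/19 ≈ 48.158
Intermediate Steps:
A(k, y) = -y/4
m(V) = 3*V/(4*(-14 + V)) (m(V) = (V - V/4)/(V - 14) = (3*V/4)/(-14 + V) = 3*V/(4*(-14 + V)))
(61 + 183)*m(J(2)) = (61 + 183)*((3/4)*(-5)/(-14 - 5)) = 244*((3/4)*(-5)/(-19)) = 244*((3/4)*(-5)*(-1/19)) = 244*(15/76) = 915/19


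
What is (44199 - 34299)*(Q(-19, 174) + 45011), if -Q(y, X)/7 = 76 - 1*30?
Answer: 442421100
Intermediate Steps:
Q(y, X) = -322 (Q(y, X) = -7*(76 - 1*30) = -7*(76 - 30) = -7*46 = -322)
(44199 - 34299)*(Q(-19, 174) + 45011) = (44199 - 34299)*(-322 + 45011) = 9900*44689 = 442421100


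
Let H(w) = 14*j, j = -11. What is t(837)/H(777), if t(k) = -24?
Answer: 12/77 ≈ 0.15584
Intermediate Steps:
H(w) = -154 (H(w) = 14*(-11) = -154)
t(837)/H(777) = -24/(-154) = -24*(-1/154) = 12/77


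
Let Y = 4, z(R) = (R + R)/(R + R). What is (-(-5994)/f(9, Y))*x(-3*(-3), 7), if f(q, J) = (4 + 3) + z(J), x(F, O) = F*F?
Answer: 242757/4 ≈ 60689.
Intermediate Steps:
z(R) = 1 (z(R) = (2*R)/((2*R)) = (2*R)*(1/(2*R)) = 1)
x(F, O) = F**2
f(q, J) = 8 (f(q, J) = (4 + 3) + 1 = 7 + 1 = 8)
(-(-5994)/f(9, Y))*x(-3*(-3), 7) = (-(-5994)/8)*(-3*(-3))**2 = -(-5994)/8*9**2 = -74*(-81/8)*81 = (2997/4)*81 = 242757/4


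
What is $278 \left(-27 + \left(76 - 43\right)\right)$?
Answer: $1668$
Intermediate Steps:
$278 \left(-27 + \left(76 - 43\right)\right) = 278 \left(-27 + 33\right) = 278 \cdot 6 = 1668$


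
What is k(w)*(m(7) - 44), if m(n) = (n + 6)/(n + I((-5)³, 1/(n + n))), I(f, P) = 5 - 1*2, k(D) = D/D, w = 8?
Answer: -427/10 ≈ -42.700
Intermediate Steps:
k(D) = 1
I(f, P) = 3 (I(f, P) = 5 - 2 = 3)
m(n) = (6 + n)/(3 + n) (m(n) = (n + 6)/(n + 3) = (6 + n)/(3 + n))
k(w)*(m(7) - 44) = 1*((6 + 7)/(3 + 7) - 44) = 1*(13/10 - 44) = 1*(-427/10) = -427/10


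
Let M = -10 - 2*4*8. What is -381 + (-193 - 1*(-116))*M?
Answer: 5317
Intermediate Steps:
M = -74 (M = -10 - 8*8 = -10 - 64 = -74)
-381 + (-193 - 1*(-116))*M = -381 + (-193 - 1*(-116))*(-74) = -381 + (-193 + 116)*(-74) = -381 - 77*(-74) = -381 + 5698 = 5317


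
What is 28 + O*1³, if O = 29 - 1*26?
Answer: 31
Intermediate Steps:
O = 3 (O = 29 - 26 = 3)
28 + O*1³ = 28 + 3*1³ = 28 + 3*1 = 28 + 3 = 31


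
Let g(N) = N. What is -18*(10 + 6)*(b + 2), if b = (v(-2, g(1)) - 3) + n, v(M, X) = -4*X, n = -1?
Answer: 1728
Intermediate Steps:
b = -8 (b = (-4*1 - 3) - 1 = (-4 - 3) - 1 = -7 - 1 = -8)
-18*(10 + 6)*(b + 2) = -18*(10 + 6)*(-8 + 2) = -288*(-6) = -18*(-96) = 1728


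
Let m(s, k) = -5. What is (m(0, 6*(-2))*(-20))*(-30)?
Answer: -3000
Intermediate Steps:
(m(0, 6*(-2))*(-20))*(-30) = -5*(-20)*(-30) = 100*(-30) = -3000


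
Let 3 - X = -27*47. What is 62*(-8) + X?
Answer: 776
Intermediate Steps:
X = 1272 (X = 3 - (-27)*47 = 3 - 1*(-1269) = 3 + 1269 = 1272)
62*(-8) + X = 62*(-8) + 1272 = -496 + 1272 = 776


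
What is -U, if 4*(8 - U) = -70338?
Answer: -35185/2 ≈ -17593.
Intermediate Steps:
U = 35185/2 (U = 8 - ¼*(-70338) = 8 + 35169/2 = 35185/2 ≈ 17593.)
-U = -1*35185/2 = -35185/2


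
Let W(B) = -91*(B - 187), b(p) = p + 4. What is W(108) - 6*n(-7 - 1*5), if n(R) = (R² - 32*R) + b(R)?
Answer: 4069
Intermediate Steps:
b(p) = 4 + p
n(R) = 4 + R² - 31*R (n(R) = (R² - 32*R) + (4 + R) = 4 + R² - 31*R)
W(B) = 17017 - 91*B (W(B) = -91*(-187 + B) = 17017 - 91*B)
W(108) - 6*n(-7 - 1*5) = (17017 - 91*108) - 6*(4 + (-7 - 1*5)² - 31*(-7 - 1*5)) = (17017 - 9828) - 6*(4 + (-7 - 5)² - 31*(-7 - 5)) = 7189 - 6*(4 + (-12)² - 31*(-12)) = 7189 - 6*(4 + 144 + 372) = 7189 - 6*520 = 7189 - 3120 = 4069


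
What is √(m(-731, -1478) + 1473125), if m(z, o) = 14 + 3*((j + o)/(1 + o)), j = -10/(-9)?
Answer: √28923317942631/4431 ≈ 1213.7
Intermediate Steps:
j = 10/9 (j = -10*(-⅑) = 10/9 ≈ 1.1111)
m(z, o) = 14 + 3*(10/9 + o)/(1 + o) (m(z, o) = 14 + 3*((10/9 + o)/(1 + o)) = 14 + 3*(10/9 + o)/(1 + o))
√(m(-731, -1478) + 1473125) = √((52 + 51*(-1478))/(3*(1 - 1478)) + 1473125) = √((⅓)*(52 - 75378)/(-1477) + 1473125) = √((⅓)*(-1/1477)*(-75326) + 1473125) = √(75326/4431 + 1473125) = √(6527492201/4431) = √28923317942631/4431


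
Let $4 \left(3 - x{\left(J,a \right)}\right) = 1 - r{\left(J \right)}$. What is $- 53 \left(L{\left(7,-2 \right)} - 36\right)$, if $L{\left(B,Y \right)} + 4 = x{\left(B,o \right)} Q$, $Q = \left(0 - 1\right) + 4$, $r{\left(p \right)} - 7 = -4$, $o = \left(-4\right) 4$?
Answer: $\frac{3127}{2} \approx 1563.5$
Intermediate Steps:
$o = -16$
$r{\left(p \right)} = 3$ ($r{\left(p \right)} = 7 - 4 = 3$)
$Q = 3$ ($Q = -1 + 4 = 3$)
$x{\left(J,a \right)} = \frac{7}{2}$ ($x{\left(J,a \right)} = 3 - \frac{1 - 3}{4} = 3 - - \frac{1}{2} = 3 + \frac{1}{2} = \frac{7}{2}$)
$L{\left(B,Y \right)} = \frac{13}{2}$ ($L{\left(B,Y \right)} = -4 + \frac{7}{2} \cdot 3 = -4 + \frac{21}{2} = \frac{13}{2}$)
$- 53 \left(L{\left(7,-2 \right)} - 36\right) = - 53 \left(\frac{13}{2} - 36\right) = \left(-53\right) \left(- \frac{59}{2}\right) = \frac{3127}{2}$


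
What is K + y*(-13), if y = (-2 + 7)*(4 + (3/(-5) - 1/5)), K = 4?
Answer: -204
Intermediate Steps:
y = 16 (y = 5*(4 + (3*(-1/5) - 1*1/5)) = 5*(4 + (-3/5 - 1/5)) = 5*(4 - 4/5) = 5*(16/5) = 16)
K + y*(-13) = 4 + 16*(-13) = 4 - 208 = -204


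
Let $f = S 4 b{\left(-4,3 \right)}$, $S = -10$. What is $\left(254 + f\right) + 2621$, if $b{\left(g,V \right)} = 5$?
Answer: $2675$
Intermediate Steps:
$f = -200$ ($f = \left(-10\right) 4 \cdot 5 = \left(-40\right) 5 = -200$)
$\left(254 + f\right) + 2621 = \left(254 - 200\right) + 2621 = 54 + 2621 = 2675$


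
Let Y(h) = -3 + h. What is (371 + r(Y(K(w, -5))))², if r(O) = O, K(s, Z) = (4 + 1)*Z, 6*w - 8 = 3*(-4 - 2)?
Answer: 117649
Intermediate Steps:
w = -5/3 (w = 4/3 + (3*(-4 - 2))/6 = 4/3 + (3*(-6))/6 = 4/3 + (⅙)*(-18) = 4/3 - 3 = -5/3 ≈ -1.6667)
K(s, Z) = 5*Z
(371 + r(Y(K(w, -5))))² = (371 + (-3 + 5*(-5)))² = (371 + (-3 - 25))² = (371 - 28)² = 343² = 117649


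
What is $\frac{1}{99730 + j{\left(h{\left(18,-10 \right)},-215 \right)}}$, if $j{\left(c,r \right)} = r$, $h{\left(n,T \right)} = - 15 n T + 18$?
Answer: $\frac{1}{99515} \approx 1.0049 \cdot 10^{-5}$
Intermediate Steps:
$h{\left(n,T \right)} = 18 - 15 T n$ ($h{\left(n,T \right)} = - 15 T n + 18 = 18 - 15 T n$)
$\frac{1}{99730 + j{\left(h{\left(18,-10 \right)},-215 \right)}} = \frac{1}{99730 - 215} = \frac{1}{99515}$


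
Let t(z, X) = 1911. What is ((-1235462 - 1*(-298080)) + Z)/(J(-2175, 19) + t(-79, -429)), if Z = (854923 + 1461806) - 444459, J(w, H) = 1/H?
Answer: 8881436/18155 ≈ 489.20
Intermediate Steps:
Z = 1872270 (Z = 2316729 - 444459 = 1872270)
((-1235462 - 1*(-298080)) + Z)/(J(-2175, 19) + t(-79, -429)) = ((-1235462 - 1*(-298080)) + 1872270)/(1/19 + 1911) = ((-1235462 + 298080) + 1872270)/(1/19 + 1911) = (-937382 + 1872270)/(36310/19) = 934888*(19/36310) = 8881436/18155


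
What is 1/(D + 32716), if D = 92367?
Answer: 1/125083 ≈ 7.9947e-6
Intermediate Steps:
1/(D + 32716) = 1/(92367 + 32716) = 1/125083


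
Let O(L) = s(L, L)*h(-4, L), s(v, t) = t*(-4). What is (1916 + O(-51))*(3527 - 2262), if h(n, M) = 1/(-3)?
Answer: 2337720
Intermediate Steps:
h(n, M) = -⅓
s(v, t) = -4*t
O(L) = 4*L/3 (O(L) = -4*L*(-⅓) = 4*L/3)
(1916 + O(-51))*(3527 - 2262) = (1916 + (4/3)*(-51))*(3527 - 2262) = (1916 - 68)*1265 = 1848*1265 = 2337720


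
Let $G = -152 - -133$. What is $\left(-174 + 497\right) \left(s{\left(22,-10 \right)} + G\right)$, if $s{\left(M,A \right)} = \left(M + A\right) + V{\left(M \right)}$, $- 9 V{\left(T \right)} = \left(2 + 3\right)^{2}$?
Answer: $- \frac{28424}{9} \approx -3158.2$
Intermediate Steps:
$G = -19$ ($G = -152 + 133 = -19$)
$V{\left(T \right)} = - \frac{25}{9}$ ($V{\left(T \right)} = - \frac{\left(2 + 3\right)^{2}}{9} = - \frac{5^{2}}{9} = \left(- \frac{1}{9}\right) 25 = - \frac{25}{9}$)
$s{\left(M,A \right)} = - \frac{25}{9} + A + M$ ($s{\left(M,A \right)} = \left(M + A\right) - \frac{25}{9} = \left(A + M\right) - \frac{25}{9} = - \frac{25}{9} + A + M$)
$\left(-174 + 497\right) \left(s{\left(22,-10 \right)} + G\right) = \left(-174 + 497\right) \left(\left(- \frac{25}{9} - 10 + 22\right) - 19\right) = 323 \left(\frac{83}{9} - 19\right) = 323 \left(- \frac{88}{9}\right) = - \frac{28424}{9}$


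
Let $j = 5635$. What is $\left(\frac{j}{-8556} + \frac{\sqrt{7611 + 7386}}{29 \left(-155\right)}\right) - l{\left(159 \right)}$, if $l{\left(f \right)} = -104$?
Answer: $\frac{38443}{372} - \frac{\sqrt{14997}}{4495} \approx 103.31$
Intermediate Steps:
$\left(\frac{j}{-8556} + \frac{\sqrt{7611 + 7386}}{29 \left(-155\right)}\right) - l{\left(159 \right)} = \left(\frac{5635}{-8556} + \frac{\sqrt{7611 + 7386}}{29 \left(-155\right)}\right) - -104 = \left(5635 \left(- \frac{1}{8556}\right) + \frac{\sqrt{14997}}{-4495}\right) + 104 = \left(- \frac{245}{372} + \sqrt{14997} \left(- \frac{1}{4495}\right)\right) + 104 = \left(- \frac{245}{372} - \frac{\sqrt{14997}}{4495}\right) + 104 = \frac{38443}{372} - \frac{\sqrt{14997}}{4495}$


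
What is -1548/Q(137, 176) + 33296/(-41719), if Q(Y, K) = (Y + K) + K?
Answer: -26954252/6800197 ≈ -3.9637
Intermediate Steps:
Q(Y, K) = Y + 2*K (Q(Y, K) = (K + Y) + K = Y + 2*K)
-1548/Q(137, 176) + 33296/(-41719) = -1548/(137 + 2*176) + 33296/(-41719) = -1548/(137 + 352) + 33296*(-1/41719) = -1548/489 - 33296/41719 = -1548*1/489 - 33296/41719 = -516/163 - 33296/41719 = -26954252/6800197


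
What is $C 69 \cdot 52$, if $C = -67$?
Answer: $-240396$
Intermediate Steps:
$C 69 \cdot 52 = \left(-67\right) 69 \cdot 52 = \left(-4623\right) 52 = -240396$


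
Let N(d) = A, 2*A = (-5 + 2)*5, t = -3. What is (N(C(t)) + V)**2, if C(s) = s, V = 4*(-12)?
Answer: 12321/4 ≈ 3080.3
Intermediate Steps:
V = -48
A = -15/2 (A = ((-5 + 2)*5)/2 = (-3*5)/2 = (1/2)*(-15) = -15/2 ≈ -7.5000)
N(d) = -15/2
(N(C(t)) + V)**2 = (-15/2 - 48)**2 = (-111/2)**2 = 12321/4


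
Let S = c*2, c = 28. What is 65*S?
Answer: 3640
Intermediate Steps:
S = 56 (S = 28*2 = 56)
65*S = 65*56 = 3640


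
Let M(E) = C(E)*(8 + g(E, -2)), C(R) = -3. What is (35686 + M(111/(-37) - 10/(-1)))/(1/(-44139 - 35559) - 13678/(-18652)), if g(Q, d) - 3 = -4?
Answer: 6627123609855/136261324 ≈ 48635.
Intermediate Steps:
g(Q, d) = -1 (g(Q, d) = 3 - 4 = -1)
M(E) = -21 (M(E) = -3*(8 - 1) = -3*7 = -21)
(35686 + M(111/(-37) - 10/(-1)))/(1/(-44139 - 35559) - 13678/(-18652)) = (35686 - 21)/(1/(-44139 - 35559) - 13678/(-18652)) = 35665/(1/(-79698) - 13678*(-1/18652)) = 35665/(-1/79698 + 6839/9326) = 35665/(136261324/185815887) = 35665*(185815887/136261324) = 6627123609855/136261324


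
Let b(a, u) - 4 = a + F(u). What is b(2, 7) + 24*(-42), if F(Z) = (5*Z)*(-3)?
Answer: -1107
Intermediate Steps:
F(Z) = -15*Z
b(a, u) = 4 + a - 15*u (b(a, u) = 4 + (a - 15*u) = 4 + a - 15*u)
b(2, 7) + 24*(-42) = (4 + 2 - 15*7) + 24*(-42) = (4 + 2 - 105) - 1008 = -99 - 1008 = -1107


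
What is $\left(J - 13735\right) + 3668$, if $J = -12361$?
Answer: $-22428$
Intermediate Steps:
$\left(J - 13735\right) + 3668 = \left(-12361 - 13735\right) + 3668 = -26096 + 3668 = -22428$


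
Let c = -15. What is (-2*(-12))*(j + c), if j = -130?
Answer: -3480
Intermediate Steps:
(-2*(-12))*(j + c) = (-2*(-12))*(-130 - 15) = 24*(-145) = -3480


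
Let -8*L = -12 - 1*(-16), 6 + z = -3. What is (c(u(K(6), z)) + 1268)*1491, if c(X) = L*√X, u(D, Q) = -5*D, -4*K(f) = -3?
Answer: 1890588 - 1491*I*√15/4 ≈ 1.8906e+6 - 1443.7*I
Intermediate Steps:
z = -9 (z = -6 - 3 = -9)
K(f) = ¾ (K(f) = -¼*(-3) = ¾)
L = -½ (L = -(-12 - 1*(-16))/8 = -(-12 + 16)/8 = -⅛*4 = -½ ≈ -0.50000)
c(X) = -√X/2
(c(u(K(6), z)) + 1268)*1491 = (-I*√15/2/2 + 1268)*1491 = (-I*√15/4 + 1268)*1491 = (1268 - I*√15/4)*1491 = 1890588 - 1491*I*√15/4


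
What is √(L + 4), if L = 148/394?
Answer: √169814/197 ≈ 2.0918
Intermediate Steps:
L = 74/197 (L = 148*(1/394) = 74/197 ≈ 0.37563)
√(L + 4) = √(74/197 + 4) = √(862/197) = √169814/197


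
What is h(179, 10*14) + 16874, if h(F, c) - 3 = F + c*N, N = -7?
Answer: 16076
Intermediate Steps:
h(F, c) = 3 + F - 7*c (h(F, c) = 3 + (F + c*(-7)) = 3 + (F - 7*c) = 3 + F - 7*c)
h(179, 10*14) + 16874 = (3 + 179 - 70*14) + 16874 = (3 + 179 - 7*140) + 16874 = (3 + 179 - 980) + 16874 = -798 + 16874 = 16076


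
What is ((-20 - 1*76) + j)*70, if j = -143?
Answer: -16730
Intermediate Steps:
((-20 - 1*76) + j)*70 = ((-20 - 1*76) - 143)*70 = ((-20 - 76) - 143)*70 = (-96 - 143)*70 = -239*70 = -16730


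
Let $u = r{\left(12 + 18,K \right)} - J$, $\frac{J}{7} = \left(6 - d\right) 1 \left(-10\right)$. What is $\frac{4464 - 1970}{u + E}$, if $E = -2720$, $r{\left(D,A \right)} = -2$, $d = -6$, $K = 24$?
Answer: $- \frac{1247}{941} \approx -1.3252$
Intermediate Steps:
$J = -840$ ($J = 7 \left(6 - -6\right) 1 \left(-10\right) = 7 \left(6 + 6\right) 1 \left(-10\right) = 7 \cdot 12 \cdot 1 \left(-10\right) = 7 \cdot 12 \left(-10\right) = 7 \left(-120\right) = -840$)
$u = 838$ ($u = -2 - -840 = -2 + 840 = 838$)
$\frac{4464 - 1970}{u + E} = \frac{4464 - 1970}{838 - 2720} = \frac{2494}{-1882} = 2494 \left(- \frac{1}{1882}\right) = - \frac{1247}{941}$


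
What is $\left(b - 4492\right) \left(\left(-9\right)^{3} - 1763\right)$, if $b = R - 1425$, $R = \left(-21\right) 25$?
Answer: $16053464$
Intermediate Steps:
$R = -525$
$b = -1950$ ($b = -525 - 1425 = -1950$)
$\left(b - 4492\right) \left(\left(-9\right)^{3} - 1763\right) = \left(-1950 - 4492\right) \left(\left(-9\right)^{3} - 1763\right) = - 6442 \left(-729 - 1763\right) = \left(-6442\right) \left(-2492\right) = 16053464$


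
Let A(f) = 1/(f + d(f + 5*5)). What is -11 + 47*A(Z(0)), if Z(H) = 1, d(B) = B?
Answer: -250/27 ≈ -9.2593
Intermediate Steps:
A(f) = 1/(25 + 2*f) (A(f) = 1/(f + (f + 5*5)) = 1/(f + (f + 25)) = 1/(f + (25 + f)) = 1/(25 + 2*f))
-11 + 47*A(Z(0)) = -11 + 47/(25 + 2*1) = -11 + 47/(25 + 2) = -11 + 47/27 = -250/27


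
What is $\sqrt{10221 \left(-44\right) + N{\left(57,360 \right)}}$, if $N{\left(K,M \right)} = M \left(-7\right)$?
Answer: $26 i \sqrt{669} \approx 672.49 i$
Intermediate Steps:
$N{\left(K,M \right)} = - 7 M$
$\sqrt{10221 \left(-44\right) + N{\left(57,360 \right)}} = \sqrt{10221 \left(-44\right) - 2520} = \sqrt{-449724 - 2520} = \sqrt{-452244} = 26 i \sqrt{669}$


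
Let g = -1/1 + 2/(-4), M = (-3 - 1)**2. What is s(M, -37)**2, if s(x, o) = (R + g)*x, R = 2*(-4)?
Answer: 23104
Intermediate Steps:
M = 16 (M = (-4)**2 = 16)
g = -3/2 (g = -1*1 + 2*(-1/4) = -1 - 1/2 = -3/2 ≈ -1.5000)
R = -8
s(x, o) = -19*x/2 (s(x, o) = (-8 - 3/2)*x = -19*x/2)
s(M, -37)**2 = (-19/2*16)**2 = (-152)**2 = 23104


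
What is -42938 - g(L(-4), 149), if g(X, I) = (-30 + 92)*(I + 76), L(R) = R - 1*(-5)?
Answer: -56888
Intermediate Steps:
L(R) = 5 + R (L(R) = R + 5 = 5 + R)
g(X, I) = 4712 + 62*I (g(X, I) = 62*(76 + I) = 4712 + 62*I)
-42938 - g(L(-4), 149) = -42938 - (4712 + 62*149) = -42938 - (4712 + 9238) = -42938 - 1*13950 = -42938 - 13950 = -56888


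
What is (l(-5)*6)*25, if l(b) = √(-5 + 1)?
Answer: 300*I ≈ 300.0*I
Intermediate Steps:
l(b) = 2*I (l(b) = √(-4) = 2*I)
(l(-5)*6)*25 = ((2*I)*6)*25 = (12*I)*25 = 300*I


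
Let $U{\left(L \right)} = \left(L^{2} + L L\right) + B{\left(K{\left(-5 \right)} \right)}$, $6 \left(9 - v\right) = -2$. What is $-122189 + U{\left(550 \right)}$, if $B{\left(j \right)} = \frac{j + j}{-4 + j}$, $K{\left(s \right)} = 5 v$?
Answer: $\frac{7725011}{16} \approx 4.8281 \cdot 10^{5}$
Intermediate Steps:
$v = \frac{28}{3}$ ($v = 9 - - \frac{1}{3} = 9 + \frac{1}{3} = \frac{28}{3} \approx 9.3333$)
$K{\left(s \right)} = \frac{140}{3}$ ($K{\left(s \right)} = 5 \cdot \frac{28}{3} = \frac{140}{3}$)
$B{\left(j \right)} = \frac{2 j}{-4 + j}$
$U{\left(L \right)} = \frac{35}{16} + 2 L^{2}$ ($U{\left(L \right)} = \left(L^{2} + L L\right) + 2 \cdot \frac{140}{3} \frac{1}{-4 + \frac{140}{3}} = \left(L^{2} + L^{2}\right) + 2 \cdot \frac{140}{3} \frac{1}{\frac{128}{3}} = 2 L^{2} + 2 \cdot \frac{140}{3} \cdot \frac{3}{128} = 2 L^{2} + \frac{35}{16} = \frac{35}{16} + 2 L^{2}$)
$-122189 + U{\left(550 \right)} = -122189 + \left(\frac{35}{16} + 2 \cdot 550^{2}\right) = -122189 + \left(\frac{35}{16} + 2 \cdot 302500\right) = -122189 + \left(\frac{35}{16} + 605000\right) = -122189 + \frac{9680035}{16} = \frac{7725011}{16}$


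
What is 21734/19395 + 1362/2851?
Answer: 88379624/55295145 ≈ 1.5983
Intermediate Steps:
21734/19395 + 1362/2851 = 88379624/55295145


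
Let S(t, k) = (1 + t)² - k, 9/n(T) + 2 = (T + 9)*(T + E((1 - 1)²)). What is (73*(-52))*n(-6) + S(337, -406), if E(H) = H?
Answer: 581791/5 ≈ 1.1636e+5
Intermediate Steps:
n(T) = 9/(-2 + T*(9 + T)) (n(T) = 9/(-2 + (T + 9)*(T + (1 - 1)²)) = 9/(-2 + (9 + T)*(T + 0²)) = 9/(-2 + (9 + T)*(T + 0)) = 9/(-2 + (9 + T)*T) = 9/(-2 + T*(9 + T)))
(73*(-52))*n(-6) + S(337, -406) = (73*(-52))*(9/(-2 + (-6)² + 9*(-6))) + ((1 + 337)² - 1*(-406)) = -34164/(-2 + 36 - 54) + (338² + 406) = -34164/(-20) + (114244 + 406) = -34164*(-1)/20 + 114650 = -3796*(-9/20) + 114650 = 8541/5 + 114650 = 581791/5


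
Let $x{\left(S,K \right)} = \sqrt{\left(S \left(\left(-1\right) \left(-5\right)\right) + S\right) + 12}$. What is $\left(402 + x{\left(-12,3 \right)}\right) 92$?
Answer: $36984 + 184 i \sqrt{15} \approx 36984.0 + 712.63 i$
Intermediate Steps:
$x{\left(S,K \right)} = \sqrt{12 + 6 S}$ ($x{\left(S,K \right)} = \sqrt{\left(S 5 + S\right) + 12} = \sqrt{\left(5 S + S\right) + 12} = \sqrt{6 S + 12} = \sqrt{12 + 6 S}$)
$\left(402 + x{\left(-12,3 \right)}\right) 92 = \left(402 + \sqrt{12 + 6 \left(-12\right)}\right) 92 = \left(402 + \sqrt{12 - 72}\right) 92 = \left(402 + \sqrt{-60}\right) 92 = \left(402 + 2 i \sqrt{15}\right) 92 = 36984 + 184 i \sqrt{15}$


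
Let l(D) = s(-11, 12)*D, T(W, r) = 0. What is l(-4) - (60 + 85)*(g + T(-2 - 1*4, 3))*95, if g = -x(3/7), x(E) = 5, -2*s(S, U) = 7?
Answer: 68889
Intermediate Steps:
s(S, U) = -7/2 (s(S, U) = -½*7 = -7/2)
g = -5 (g = -1*5 = -5)
l(D) = -7*D/2
l(-4) - (60 + 85)*(g + T(-2 - 1*4, 3))*95 = -7/2*(-4) - (60 + 85)*(-5 + 0)*95 = 14 - 145*(-5)*95 = 14 - (-725)*95 = 14 - 1*(-68875) = 14 + 68875 = 68889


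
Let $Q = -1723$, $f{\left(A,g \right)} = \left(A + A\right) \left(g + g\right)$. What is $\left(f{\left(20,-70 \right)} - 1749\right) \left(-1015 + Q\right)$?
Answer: $20121562$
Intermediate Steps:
$f{\left(A,g \right)} = 4 A g$ ($f{\left(A,g \right)} = 2 A 2 g = 4 A g$)
$\left(f{\left(20,-70 \right)} - 1749\right) \left(-1015 + Q\right) = \left(4 \cdot 20 \left(-70\right) - 1749\right) \left(-1015 - 1723\right) = \left(-5600 - 1749\right) \left(-2738\right) = \left(-7349\right) \left(-2738\right) = 20121562$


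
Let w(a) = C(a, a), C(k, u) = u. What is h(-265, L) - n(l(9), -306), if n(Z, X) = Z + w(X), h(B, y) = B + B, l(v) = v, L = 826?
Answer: -233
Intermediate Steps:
h(B, y) = 2*B
w(a) = a
n(Z, X) = X + Z (n(Z, X) = Z + X = X + Z)
h(-265, L) - n(l(9), -306) = 2*(-265) - (-306 + 9) = -530 - 1*(-297) = -530 + 297 = -233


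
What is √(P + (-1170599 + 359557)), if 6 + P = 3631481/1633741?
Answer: I*√2164770114634734467/1633741 ≈ 900.58*I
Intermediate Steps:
P = -6170965/1633741 (P = -6 + 3631481/1633741 = -6170965/1633741 ≈ -3.7772)
√(P + (-1170599 + 359557)) = √(-6170965/1633741 + (-1170599 + 359557)) = √(-6170965/1633741 - 811042) = √(-1325038739087/1633741) = I*√2164770114634734467/1633741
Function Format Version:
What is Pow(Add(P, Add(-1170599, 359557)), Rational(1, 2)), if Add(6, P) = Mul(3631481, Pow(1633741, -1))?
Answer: Mul(Rational(1, 1633741), I, Pow(2164770114634734467, Rational(1, 2))) ≈ Mul(900.58, I)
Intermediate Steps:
P = Rational(-6170965, 1633741) (P = Add(-6, Mul(3631481, Pow(1633741, -1))) = Add(-6, Mul(3631481, Rational(1, 1633741))) = Add(-6, Rational(3631481, 1633741)) = Rational(-6170965, 1633741) ≈ -3.7772)
Pow(Add(P, Add(-1170599, 359557)), Rational(1, 2)) = Pow(Add(Rational(-6170965, 1633741), Add(-1170599, 359557)), Rational(1, 2)) = Pow(Add(Rational(-6170965, 1633741), -811042), Rational(1, 2)) = Pow(Rational(-1325038739087, 1633741), Rational(1, 2)) = Mul(Rational(1, 1633741), I, Pow(2164770114634734467, Rational(1, 2)))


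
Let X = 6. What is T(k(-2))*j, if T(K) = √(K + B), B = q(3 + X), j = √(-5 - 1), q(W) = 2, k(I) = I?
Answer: 0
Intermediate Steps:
j = I*√6 (j = √(-6) = I*√6 ≈ 2.4495*I)
B = 2
T(K) = √(2 + K) (T(K) = √(K + 2) = √(2 + K))
T(k(-2))*j = √(2 - 2)*(I*√6) = √0*(I*√6) = 0*(I*√6) = 0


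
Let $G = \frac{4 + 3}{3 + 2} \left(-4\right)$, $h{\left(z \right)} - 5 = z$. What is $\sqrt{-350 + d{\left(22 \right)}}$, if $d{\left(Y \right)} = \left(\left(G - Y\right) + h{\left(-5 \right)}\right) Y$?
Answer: $\frac{i \sqrt{23930}}{5} \approx 30.939 i$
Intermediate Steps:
$h{\left(z \right)} = 5 + z$
$G = - \frac{28}{5}$ ($G = \frac{7}{5} \left(-4\right) = - \frac{28}{5} \approx -5.6$)
$d{\left(Y \right)} = Y \left(- \frac{28}{5} - Y\right)$ ($d{\left(Y \right)} = \left(\left(- \frac{28}{5} - Y\right) + \left(5 - 5\right)\right) Y = \left(\left(- \frac{28}{5} - Y\right) + 0\right) Y = \left(- \frac{28}{5} - Y\right) Y = Y \left(- \frac{28}{5} - Y\right)$)
$\sqrt{-350 + d{\left(22 \right)}} = \sqrt{-350 - \frac{22 \left(28 + 5 \cdot 22\right)}{5}} = \sqrt{-350 - \frac{22 \left(28 + 110\right)}{5}} = \sqrt{-350 - \frac{22}{5} \cdot 138} = \sqrt{-350 - \frac{3036}{5}} = \sqrt{- \frac{4786}{5}} = \frac{i \sqrt{23930}}{5}$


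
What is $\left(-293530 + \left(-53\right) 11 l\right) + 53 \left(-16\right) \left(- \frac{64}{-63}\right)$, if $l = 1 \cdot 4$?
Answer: $- \frac{18693578}{63} \approx -2.9672 \cdot 10^{5}$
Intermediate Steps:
$l = 4$
$\left(-293530 + \left(-53\right) 11 l\right) + 53 \left(-16\right) \left(- \frac{64}{-63}\right) = \left(-293530 + \left(-53\right) 11 \cdot 4\right) + 53 \left(-16\right) \left(- \frac{64}{-63}\right) = \left(-293530 - 2332\right) - 848 \left(\left(-64\right) \left(- \frac{1}{63}\right)\right) = \left(-293530 - 2332\right) - \frac{54272}{63} = -295862 - \frac{54272}{63} = - \frac{18693578}{63}$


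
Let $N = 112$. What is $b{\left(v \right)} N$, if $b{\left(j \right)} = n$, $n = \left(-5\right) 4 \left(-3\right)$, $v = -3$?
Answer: $6720$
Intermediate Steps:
$n = 60$ ($n = \left(-20\right) \left(-3\right) = 60$)
$b{\left(j \right)} = 60$
$b{\left(v \right)} N = 60 \cdot 112 = 6720$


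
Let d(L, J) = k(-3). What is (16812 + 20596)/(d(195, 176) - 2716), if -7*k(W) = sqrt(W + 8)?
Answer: -4978406272/361456139 + 261856*sqrt(5)/361456139 ≈ -13.772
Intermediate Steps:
k(W) = -sqrt(8 + W)/7 (k(W) = -sqrt(W + 8)/7 = -sqrt(8 + W)/7)
d(L, J) = -sqrt(5)/7 (d(L, J) = -sqrt(8 - 3)/7 = -sqrt(5)/7)
(16812 + 20596)/(d(195, 176) - 2716) = (16812 + 20596)/(-sqrt(5)/7 - 2716) = 37408/(-2716 - sqrt(5)/7)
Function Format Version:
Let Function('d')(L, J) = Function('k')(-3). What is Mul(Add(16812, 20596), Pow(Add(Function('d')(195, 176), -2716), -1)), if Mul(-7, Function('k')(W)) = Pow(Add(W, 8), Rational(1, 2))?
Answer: Add(Rational(-4978406272, 361456139), Mul(Rational(261856, 361456139), Pow(5, Rational(1, 2)))) ≈ -13.772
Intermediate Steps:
Function('k')(W) = Mul(Rational(-1, 7), Pow(Add(8, W), Rational(1, 2))) (Function('k')(W) = Mul(Rational(-1, 7), Pow(Add(W, 8), Rational(1, 2))) = Mul(Rational(-1, 7), Pow(Add(8, W), Rational(1, 2))))
Function('d')(L, J) = Mul(Rational(-1, 7), Pow(5, Rational(1, 2))) (Function('d')(L, J) = Mul(Rational(-1, 7), Pow(Add(8, -3), Rational(1, 2))) = Mul(Rational(-1, 7), Pow(5, Rational(1, 2))))
Mul(Add(16812, 20596), Pow(Add(Function('d')(195, 176), -2716), -1)) = Mul(Add(16812, 20596), Pow(Add(Mul(Rational(-1, 7), Pow(5, Rational(1, 2))), -2716), -1)) = Mul(37408, Pow(Add(-2716, Mul(Rational(-1, 7), Pow(5, Rational(1, 2)))), -1))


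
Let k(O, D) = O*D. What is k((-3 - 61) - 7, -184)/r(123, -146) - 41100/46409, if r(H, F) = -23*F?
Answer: 10179856/3387857 ≈ 3.0048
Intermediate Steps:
k(O, D) = D*O
k((-3 - 61) - 7, -184)/r(123, -146) - 41100/46409 = (-184*((-3 - 61) - 7))/((-23*(-146))) - 41100/46409 = -184*(-64 - 7)/3358 - 41100*1/46409 = -184*(-71)*(1/3358) - 41100/46409 = 13064*(1/3358) - 41100/46409 = 284/73 - 41100/46409 = 10179856/3387857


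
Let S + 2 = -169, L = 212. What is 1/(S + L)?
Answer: 1/41 ≈ 0.024390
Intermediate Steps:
S = -171 (S = -2 - 169 = -171)
1/(S + L) = 1/(-171 + 212) = 1/41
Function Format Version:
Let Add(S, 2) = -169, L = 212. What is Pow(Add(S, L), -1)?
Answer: Rational(1, 41) ≈ 0.024390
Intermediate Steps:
S = -171 (S = Add(-2, -169) = -171)
Pow(Add(S, L), -1) = Pow(Add(-171, 212), -1) = Pow(41, -1) = Rational(1, 41)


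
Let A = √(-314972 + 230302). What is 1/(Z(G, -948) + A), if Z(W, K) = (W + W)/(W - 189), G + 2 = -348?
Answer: 770/50201843 - 5929*I*√84670/502018430 ≈ 1.5338e-5 - 0.0034366*I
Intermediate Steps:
G = -350 (G = -2 - 348 = -350)
Z(W, K) = 2*W/(-189 + W) (Z(W, K) = (2*W)/(-189 + W) = 2*W/(-189 + W))
A = I*√84670 (A = √(-84670) = I*√84670 ≈ 290.98*I)
1/(Z(G, -948) + A) = 1/(2*(-350)/(-189 - 350) + I*√84670) = 1/(2*(-350)/(-539) + I*√84670) = 1/(2*(-350)*(-1/539) + I*√84670) = 1/(100/77 + I*√84670)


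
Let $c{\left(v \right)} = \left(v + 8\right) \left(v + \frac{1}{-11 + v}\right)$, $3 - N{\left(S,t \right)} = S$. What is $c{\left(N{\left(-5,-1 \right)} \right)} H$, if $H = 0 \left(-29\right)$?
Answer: $0$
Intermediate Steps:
$N{\left(S,t \right)} = 3 - S$
$c{\left(v \right)} = \left(8 + v\right) \left(v + \frac{1}{-11 + v}\right)$
$H = 0$
$c{\left(N{\left(-5,-1 \right)} \right)} H = \frac{8 + \left(3 - -5\right)^{3} - 87 \left(3 - -5\right) - 3 \left(3 - -5\right)^{2}}{-11 + \left(3 - -5\right)} 0 = \frac{8 + \left(3 + 5\right)^{3} - 87 \left(3 + 5\right) - 3 \left(3 + 5\right)^{2}}{-11 + \left(3 + 5\right)} 0 = \frac{8 + 8^{3} - 696 - 3 \cdot 8^{2}}{-11 + 8} \cdot 0 = \frac{8 + 512 - 696 - 192}{-3} \cdot 0 = - \frac{8 + 512 - 696 - 192}{3} \cdot 0 = \left(- \frac{1}{3}\right) \left(-368\right) 0 = \frac{368}{3} \cdot 0 = 0$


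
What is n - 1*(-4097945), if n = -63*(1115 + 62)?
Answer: 4023794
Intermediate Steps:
n = -74151 (n = -63*1177 = -74151)
n - 1*(-4097945) = -74151 - 1*(-4097945) = -74151 + 4097945 = 4023794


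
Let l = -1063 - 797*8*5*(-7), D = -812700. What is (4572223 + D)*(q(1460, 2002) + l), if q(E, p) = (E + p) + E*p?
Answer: 11836779215517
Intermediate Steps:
q(E, p) = E + p + E*p
l = 222097 (l = -1063 - 31880*(-7) = -1063 - 797*(-280) = -1063 + 223160 = 222097)
(4572223 + D)*(q(1460, 2002) + l) = (4572223 - 812700)*((1460 + 2002 + 1460*2002) + 222097) = 3759523*((1460 + 2002 + 2922920) + 222097) = 3759523*(2926382 + 222097) = 3759523*3148479 = 11836779215517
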